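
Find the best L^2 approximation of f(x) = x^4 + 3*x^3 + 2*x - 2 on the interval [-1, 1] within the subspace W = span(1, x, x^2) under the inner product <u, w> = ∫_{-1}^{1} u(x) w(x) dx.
g(x) = 6*x^2/7 + 19*x/5 - 73/35

The best approximation g ∈ W is the orthogonal projection of f onto W. Writing g = a_0 + a_1 x + a_2 x^2, the coefficients solve the normal equations G · a = b where
  G_{ij} = <φ_i, φ_j> and b_i = <f, φ_i>, with φ_0 = 1, φ_1 = x, φ_2 = x^2.
G =
  [2, 0, 2/3]
  [0, 2/3, 0]
  [2/3, 0, 2/5],
b = (-18/5, 38/15, -22/21).
Solving gives a_0 = -73/35, a_1 = 19/5, a_2 = 6/7, so
  g(x) = 6*x^2/7 + 19*x/5 - 73/35.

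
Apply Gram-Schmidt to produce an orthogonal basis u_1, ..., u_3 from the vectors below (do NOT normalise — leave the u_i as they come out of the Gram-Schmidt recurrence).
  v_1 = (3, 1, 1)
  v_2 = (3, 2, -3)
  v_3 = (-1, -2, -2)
Orthogonal basis:
  u_1 = (3, 1, 1)
  u_2 = (9/11, 14/11, -41/11)
  u_3 = (125/178, -150/89, -75/178)

Apply the Gram-Schmidt recurrence
  u_1 = v_1
  u_i = v_i − Σ_{j<i} ((v_i · u_j) / (u_j · u_j)) · u_j.

Step by step this gives:
  u_1 = (3, 1, 1)
  u_2 = (9/11, 14/11, -41/11)
  u_3 = (125/178, -150/89, -75/178)

Orthogonality check:
  u_2 · u_1 = 0 (should be 0)
  u_3 · u_1 = 0 (should be 0)
  u_3 · u_2 = 0 (should be 0)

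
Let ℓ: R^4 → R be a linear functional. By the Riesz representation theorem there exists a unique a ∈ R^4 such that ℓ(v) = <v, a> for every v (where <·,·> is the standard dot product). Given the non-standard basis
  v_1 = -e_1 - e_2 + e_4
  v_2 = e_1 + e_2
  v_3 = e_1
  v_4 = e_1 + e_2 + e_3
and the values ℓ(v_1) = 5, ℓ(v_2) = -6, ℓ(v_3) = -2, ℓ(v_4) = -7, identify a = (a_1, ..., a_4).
a = (-2, -4, -1, -1)

Write a = (a_1, ..., a_4) in the standard basis. For each basis vector v_i, ℓ(v_i) = <v_i, a> is a linear equation in the a_j's. Collect the n equations into a matrix system V a = ℓ, where row i of V is v_i (expressed in the standard basis). Since V is invertible (lower-triangular with 1s on the diagonal, up to permutation), solve by back-substitution:
  V =
[[-1, -1, 0, 1],
 [1, 1, 0, 0],
 [1, 0, 0, 0],
 [1, 1, 1, 0]]
  V a = (5, -6, -2, -7)
Solving gives a = (-2, -4, -1, -1).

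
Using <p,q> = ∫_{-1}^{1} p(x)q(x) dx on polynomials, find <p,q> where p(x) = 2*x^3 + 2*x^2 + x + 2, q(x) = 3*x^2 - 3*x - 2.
<p,q> = -26/3

Expand the product: p(x)·q(x) = 6*x^5 - 7*x^3 - x^2 - 8*x - 4.
∫_{-1}^{1} of each monomial x^k gives [2/(k+1) if k even, 0 if k odd]. Integrating term-by-term (or equivalently evaluating the antiderivative F(x) = x^6 - 7*x^4/4 - x^3/3 - 4*x^2 - 4*x at the endpoints):
  F(1) − F(−1) = -109/12 − (-5/12) = -26/3.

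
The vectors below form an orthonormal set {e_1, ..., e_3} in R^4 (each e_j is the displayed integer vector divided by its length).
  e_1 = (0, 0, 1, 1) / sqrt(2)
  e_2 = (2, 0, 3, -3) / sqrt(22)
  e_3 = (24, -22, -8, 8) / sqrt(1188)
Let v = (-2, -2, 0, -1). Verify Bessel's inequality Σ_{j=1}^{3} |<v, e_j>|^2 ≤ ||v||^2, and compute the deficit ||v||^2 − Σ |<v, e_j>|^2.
Σ |<v, e_j>|^2 = 2/3; ||v||^2 = 9; deficit = 25/3

Write each e_j = u_j / sqrt(<u_j, u_j>) where u_j is the displayed integer vector. Then <v, e_j> = <v, u_j> / sqrt(<u_j, u_j>), so |<v, e_j>|^2 = <v, u_j>^2 / <u_j, u_j>.
Coefficients: <v, e_1> = -1/sqrt(2), <v, e_2> = -1/sqrt(22), <v, e_3> = -12/sqrt(1188).
Square and sum: Σ |<v, e_j>|^2 = 2/3.
Compute ||v||^2 = v·v = 9.
Deficit = 9 − 2/3 = 25/3 ≥ 0, confirming Bessel's inequality. (The deficit equals ||v − Σ <v,e_j> e_j||^2, the squared distance from v to span{e_j}.)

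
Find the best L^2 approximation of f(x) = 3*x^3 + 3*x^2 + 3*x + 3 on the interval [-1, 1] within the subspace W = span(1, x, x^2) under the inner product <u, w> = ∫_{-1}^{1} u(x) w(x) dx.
g(x) = 3*x^2 + 24*x/5 + 3

The best approximation g ∈ W is the orthogonal projection of f onto W. Writing g = a_0 + a_1 x + a_2 x^2, the coefficients solve the normal equations G · a = b where
  G_{ij} = <φ_i, φ_j> and b_i = <f, φ_i>, with φ_0 = 1, φ_1 = x, φ_2 = x^2.
G =
  [2, 0, 2/3]
  [0, 2/3, 0]
  [2/3, 0, 2/5],
b = (8, 16/5, 16/5).
Solving gives a_0 = 3, a_1 = 24/5, a_2 = 3, so
  g(x) = 3*x^2 + 24*x/5 + 3.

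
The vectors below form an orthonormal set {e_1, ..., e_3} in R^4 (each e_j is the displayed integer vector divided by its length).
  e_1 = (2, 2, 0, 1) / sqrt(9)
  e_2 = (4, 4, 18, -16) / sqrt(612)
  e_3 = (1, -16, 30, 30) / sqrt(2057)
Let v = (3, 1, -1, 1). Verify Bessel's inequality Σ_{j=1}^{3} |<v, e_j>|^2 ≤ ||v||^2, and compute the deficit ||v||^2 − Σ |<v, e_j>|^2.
Σ |<v, e_j>|^2 = 1163/121; ||v||^2 = 12; deficit = 289/121

Write each e_j = u_j / sqrt(<u_j, u_j>) where u_j is the displayed integer vector. Then <v, e_j> = <v, u_j> / sqrt(<u_j, u_j>), so |<v, e_j>|^2 = <v, u_j>^2 / <u_j, u_j>.
Coefficients: <v, e_1> = 9/sqrt(9), <v, e_2> = -18/sqrt(612), <v, e_3> = -13/sqrt(2057).
Square and sum: Σ |<v, e_j>|^2 = 1163/121.
Compute ||v||^2 = v·v = 12.
Deficit = 12 − 1163/121 = 289/121 ≥ 0, confirming Bessel's inequality. (The deficit equals ||v − Σ <v,e_j> e_j||^2, the squared distance from v to span{e_j}.)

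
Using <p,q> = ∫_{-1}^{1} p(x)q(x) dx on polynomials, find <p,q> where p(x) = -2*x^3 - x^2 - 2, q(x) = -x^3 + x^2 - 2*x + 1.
<p,q> = -148/35

Expand the product: p(x)·q(x) = 2*x^6 - x^5 + 3*x^4 + 2*x^3 - 3*x^2 + 4*x - 2.
∫_{-1}^{1} of each monomial x^k gives [2/(k+1) if k even, 0 if k odd]. Integrating term-by-term (or equivalently evaluating the antiderivative F(x) = 2*x^7/7 - x^6/6 + 3*x^5/5 + x^4/2 - x^3 + 2*x^2 - 2*x at the endpoints):
  F(1) − F(−1) = 23/105 − (467/105) = -148/35.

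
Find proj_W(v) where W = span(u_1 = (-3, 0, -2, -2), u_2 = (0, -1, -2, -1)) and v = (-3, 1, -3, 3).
proj_W(v) = (-21/11, 10/33, -2/3, -32/33)

Set up U = [u_1 | ... | u_2] ∈ R^(4×2). The projector onto W = col(U) is P = U (U^T U)^(-1) U^T.
Compute U^T U =
  [17, 6]
  [6, 6],
and U^T v = (9, 2).
Solve U^T U · c = U^T v for the coefficients: c = (7/11, -10/33). The projection is proj_W(v) = U c.
Check: (v - proj_W(v)) · u_1 = 0  (should be 0).
Check: (v - proj_W(v)) · u_2 = 0  (should be 0).
Result: proj_W(v) = (-21/11, 10/33, -2/3, -32/33).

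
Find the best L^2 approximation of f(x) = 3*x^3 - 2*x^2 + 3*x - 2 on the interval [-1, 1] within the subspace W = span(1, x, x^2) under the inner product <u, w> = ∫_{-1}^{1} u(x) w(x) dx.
g(x) = -2*x^2 + 24*x/5 - 2

The best approximation g ∈ W is the orthogonal projection of f onto W. Writing g = a_0 + a_1 x + a_2 x^2, the coefficients solve the normal equations G · a = b where
  G_{ij} = <φ_i, φ_j> and b_i = <f, φ_i>, with φ_0 = 1, φ_1 = x, φ_2 = x^2.
G =
  [2, 0, 2/3]
  [0, 2/3, 0]
  [2/3, 0, 2/5],
b = (-16/3, 16/5, -32/15).
Solving gives a_0 = -2, a_1 = 24/5, a_2 = -2, so
  g(x) = -2*x^2 + 24*x/5 - 2.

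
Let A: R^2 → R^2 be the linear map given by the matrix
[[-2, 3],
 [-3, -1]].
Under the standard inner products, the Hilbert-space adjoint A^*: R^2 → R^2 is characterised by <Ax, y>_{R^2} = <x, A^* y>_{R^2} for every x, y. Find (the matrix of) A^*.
A^* = A^T =
[[-2, -3],
 [3, -1]]

For real matrices with standard dot products, the defining identity <Ax, y> = <x, A^* y> gives (Ax)^T y = x^T (A^*) y, i.e. x^T A^T y = x^T (A^*) y. Since this holds for all x, y, we must have A^* = A^T. Therefore
A^* =
[[-2, -3],
 [3, -1]].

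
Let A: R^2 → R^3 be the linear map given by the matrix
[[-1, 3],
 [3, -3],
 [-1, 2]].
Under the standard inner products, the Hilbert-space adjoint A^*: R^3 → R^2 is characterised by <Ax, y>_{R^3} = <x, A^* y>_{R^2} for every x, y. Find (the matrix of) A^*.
A^* = A^T =
[[-1, 3, -1],
 [3, -3, 2]]

For real matrices with standard dot products, the defining identity <Ax, y> = <x, A^* y> gives (Ax)^T y = x^T (A^*) y, i.e. x^T A^T y = x^T (A^*) y. Since this holds for all x, y, we must have A^* = A^T. Therefore
A^* =
[[-1, 3, -1],
 [3, -3, 2]].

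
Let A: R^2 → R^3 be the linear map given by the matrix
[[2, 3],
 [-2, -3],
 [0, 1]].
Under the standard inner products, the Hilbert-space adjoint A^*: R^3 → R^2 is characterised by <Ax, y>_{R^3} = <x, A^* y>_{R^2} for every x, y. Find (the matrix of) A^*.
A^* = A^T =
[[2, -2, 0],
 [3, -3, 1]]

For real matrices with standard dot products, the defining identity <Ax, y> = <x, A^* y> gives (Ax)^T y = x^T (A^*) y, i.e. x^T A^T y = x^T (A^*) y. Since this holds for all x, y, we must have A^* = A^T. Therefore
A^* =
[[2, -2, 0],
 [3, -3, 1]].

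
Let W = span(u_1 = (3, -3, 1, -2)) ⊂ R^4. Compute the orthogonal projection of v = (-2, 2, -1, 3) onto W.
proj_W(v) = (-57/23, 57/23, -19/23, 38/23)

Set up U = [u_1 | ... | u_1] ∈ R^(4×1). The projector onto W = col(U) is P = U (U^T U)^(-1) U^T.
Compute U^T U =
  [23],
and U^T v = (-19).
Solve U^T U · c = U^T v for the coefficients: c = (-19/23). The projection is proj_W(v) = U c.
Check: (v - proj_W(v)) · u_1 = 0  (should be 0).
Result: proj_W(v) = (-57/23, 57/23, -19/23, 38/23).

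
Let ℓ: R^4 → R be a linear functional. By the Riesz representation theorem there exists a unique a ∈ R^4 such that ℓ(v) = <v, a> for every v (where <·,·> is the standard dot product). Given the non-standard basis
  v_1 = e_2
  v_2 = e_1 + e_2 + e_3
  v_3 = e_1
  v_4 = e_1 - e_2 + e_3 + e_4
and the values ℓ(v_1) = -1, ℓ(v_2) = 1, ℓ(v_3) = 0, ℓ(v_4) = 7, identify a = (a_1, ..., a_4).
a = (0, -1, 2, 4)

Write a = (a_1, ..., a_4) in the standard basis. For each basis vector v_i, ℓ(v_i) = <v_i, a> is a linear equation in the a_j's. Collect the n equations into a matrix system V a = ℓ, where row i of V is v_i (expressed in the standard basis). Since V is invertible (lower-triangular with 1s on the diagonal, up to permutation), solve by back-substitution:
  V =
[[0, 1, 0, 0],
 [1, 1, 1, 0],
 [1, 0, 0, 0],
 [1, -1, 1, 1]]
  V a = (-1, 1, 0, 7)
Solving gives a = (0, -1, 2, 4).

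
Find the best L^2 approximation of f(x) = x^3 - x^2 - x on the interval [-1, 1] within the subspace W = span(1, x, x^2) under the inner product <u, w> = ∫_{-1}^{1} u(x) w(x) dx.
g(x) = -x^2 - 2*x/5

The best approximation g ∈ W is the orthogonal projection of f onto W. Writing g = a_0 + a_1 x + a_2 x^2, the coefficients solve the normal equations G · a = b where
  G_{ij} = <φ_i, φ_j> and b_i = <f, φ_i>, with φ_0 = 1, φ_1 = x, φ_2 = x^2.
G =
  [2, 0, 2/3]
  [0, 2/3, 0]
  [2/3, 0, 2/5],
b = (-2/3, -4/15, -2/5).
Solving gives a_0 = 0, a_1 = -2/5, a_2 = -1, so
  g(x) = -x^2 - 2*x/5.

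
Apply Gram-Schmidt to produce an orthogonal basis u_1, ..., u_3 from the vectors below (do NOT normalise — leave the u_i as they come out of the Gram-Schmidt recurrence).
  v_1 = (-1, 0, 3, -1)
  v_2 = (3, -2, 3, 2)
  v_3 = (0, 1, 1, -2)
Orthogonal basis:
  u_1 = (-1, 0, 3, -1)
  u_2 = (37/11, -2, 21/11, 26/11)
  u_3 = (301/270, 82/135, 1/90, -146/135)

Apply the Gram-Schmidt recurrence
  u_1 = v_1
  u_i = v_i − Σ_{j<i} ((v_i · u_j) / (u_j · u_j)) · u_j.

Step by step this gives:
  u_1 = (-1, 0, 3, -1)
  u_2 = (37/11, -2, 21/11, 26/11)
  u_3 = (301/270, 82/135, 1/90, -146/135)

Orthogonality check:
  u_2 · u_1 = 0 (should be 0)
  u_3 · u_1 = 0 (should be 0)
  u_3 · u_2 = 0 (should be 0)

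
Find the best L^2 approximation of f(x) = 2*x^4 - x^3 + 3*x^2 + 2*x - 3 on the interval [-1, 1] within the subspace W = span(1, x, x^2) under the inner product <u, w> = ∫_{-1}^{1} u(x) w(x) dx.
g(x) = 33*x^2/7 + 7*x/5 - 111/35

The best approximation g ∈ W is the orthogonal projection of f onto W. Writing g = a_0 + a_1 x + a_2 x^2, the coefficients solve the normal equations G · a = b where
  G_{ij} = <φ_i, φ_j> and b_i = <f, φ_i>, with φ_0 = 1, φ_1 = x, φ_2 = x^2.
G =
  [2, 0, 2/3]
  [0, 2/3, 0]
  [2/3, 0, 2/5],
b = (-16/5, 14/15, -8/35).
Solving gives a_0 = -111/35, a_1 = 7/5, a_2 = 33/7, so
  g(x) = 33*x^2/7 + 7*x/5 - 111/35.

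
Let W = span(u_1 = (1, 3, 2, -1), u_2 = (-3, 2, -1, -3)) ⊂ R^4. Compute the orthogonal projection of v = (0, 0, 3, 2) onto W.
proj_W(v) = (83/47, 82/329, 407/329, 325/329)

Set up U = [u_1 | ... | u_2] ∈ R^(4×2). The projector onto W = col(U) is P = U (U^T U)^(-1) U^T.
Compute U^T U =
  [15, 4]
  [4, 23],
and U^T v = (4, -9).
Solve U^T U · c = U^T v for the coefficients: c = (128/329, -151/329). The projection is proj_W(v) = U c.
Check: (v - proj_W(v)) · u_1 = 0  (should be 0).
Check: (v - proj_W(v)) · u_2 = 0  (should be 0).
Result: proj_W(v) = (83/47, 82/329, 407/329, 325/329).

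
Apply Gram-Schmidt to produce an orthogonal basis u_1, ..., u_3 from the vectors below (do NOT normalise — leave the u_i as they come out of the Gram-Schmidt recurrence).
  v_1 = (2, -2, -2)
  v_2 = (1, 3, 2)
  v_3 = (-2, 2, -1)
Orthogonal basis:
  u_1 = (2, -2, -2)
  u_2 = (7/3, 5/3, 2/3)
  u_3 = (-6/13, 18/13, -24/13)

Apply the Gram-Schmidt recurrence
  u_1 = v_1
  u_i = v_i − Σ_{j<i} ((v_i · u_j) / (u_j · u_j)) · u_j.

Step by step this gives:
  u_1 = (2, -2, -2)
  u_2 = (7/3, 5/3, 2/3)
  u_3 = (-6/13, 18/13, -24/13)

Orthogonality check:
  u_2 · u_1 = 0 (should be 0)
  u_3 · u_1 = 0 (should be 0)
  u_3 · u_2 = 0 (should be 0)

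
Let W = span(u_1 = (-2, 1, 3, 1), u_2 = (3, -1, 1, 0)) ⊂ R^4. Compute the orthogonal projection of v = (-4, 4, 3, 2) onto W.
proj_W(v) = (-711/149, 304/149, 500/149, 201/149)

Set up U = [u_1 | ... | u_2] ∈ R^(4×2). The projector onto W = col(U) is P = U (U^T U)^(-1) U^T.
Compute U^T U =
  [15, -4]
  [-4, 11],
and U^T v = (23, -13).
Solve U^T U · c = U^T v for the coefficients: c = (201/149, -103/149). The projection is proj_W(v) = U c.
Check: (v - proj_W(v)) · u_1 = 0  (should be 0).
Check: (v - proj_W(v)) · u_2 = 0  (should be 0).
Result: proj_W(v) = (-711/149, 304/149, 500/149, 201/149).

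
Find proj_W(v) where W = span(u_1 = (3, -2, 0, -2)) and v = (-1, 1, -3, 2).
proj_W(v) = (-27/17, 18/17, 0, 18/17)

Set up U = [u_1 | ... | u_1] ∈ R^(4×1). The projector onto W = col(U) is P = U (U^T U)^(-1) U^T.
Compute U^T U =
  [17],
and U^T v = (-9).
Solve U^T U · c = U^T v for the coefficients: c = (-9/17). The projection is proj_W(v) = U c.
Check: (v - proj_W(v)) · u_1 = 0  (should be 0).
Result: proj_W(v) = (-27/17, 18/17, 0, 18/17).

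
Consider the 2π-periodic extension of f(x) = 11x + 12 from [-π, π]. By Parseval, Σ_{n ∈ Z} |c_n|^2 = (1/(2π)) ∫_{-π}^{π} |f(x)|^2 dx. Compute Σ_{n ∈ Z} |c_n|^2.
Σ |c_n|^2 = 121π^2/3 + 144

Expand and integrate term by term over [-π, π]:
  ∫ (11x)^2 dx = 121·(2π^3/3); ∫ 2·11·(12)·x dx = 0 (odd integrand); ∫ 12^2 dx = 144·2π.
So (1/(2π)) ∫_{-π}^{π} (11x + 12)^2 dx = 121π^2/3 + 144 = 121π^2/3 + 144.
Parseval ⇒ Σ |c_n|^2 = 121π^2/3 + 144.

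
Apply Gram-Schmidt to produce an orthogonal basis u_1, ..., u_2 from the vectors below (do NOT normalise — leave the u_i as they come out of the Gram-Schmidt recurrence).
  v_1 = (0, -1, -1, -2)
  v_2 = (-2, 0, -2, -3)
Orthogonal basis:
  u_1 = (0, -1, -1, -2)
  u_2 = (-2, 4/3, -2/3, -1/3)

Apply the Gram-Schmidt recurrence
  u_1 = v_1
  u_i = v_i − Σ_{j<i} ((v_i · u_j) / (u_j · u_j)) · u_j.

Step by step this gives:
  u_1 = (0, -1, -1, -2)
  u_2 = (-2, 4/3, -2/3, -1/3)

Orthogonality check:
  u_2 · u_1 = 0 (should be 0)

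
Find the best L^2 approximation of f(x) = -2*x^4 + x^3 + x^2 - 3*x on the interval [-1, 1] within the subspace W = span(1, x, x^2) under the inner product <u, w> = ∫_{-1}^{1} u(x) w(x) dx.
g(x) = -5*x^2/7 - 12*x/5 + 6/35

The best approximation g ∈ W is the orthogonal projection of f onto W. Writing g = a_0 + a_1 x + a_2 x^2, the coefficients solve the normal equations G · a = b where
  G_{ij} = <φ_i, φ_j> and b_i = <f, φ_i>, with φ_0 = 1, φ_1 = x, φ_2 = x^2.
G =
  [2, 0, 2/3]
  [0, 2/3, 0]
  [2/3, 0, 2/5],
b = (-2/15, -8/5, -6/35).
Solving gives a_0 = 6/35, a_1 = -12/5, a_2 = -5/7, so
  g(x) = -5*x^2/7 - 12*x/5 + 6/35.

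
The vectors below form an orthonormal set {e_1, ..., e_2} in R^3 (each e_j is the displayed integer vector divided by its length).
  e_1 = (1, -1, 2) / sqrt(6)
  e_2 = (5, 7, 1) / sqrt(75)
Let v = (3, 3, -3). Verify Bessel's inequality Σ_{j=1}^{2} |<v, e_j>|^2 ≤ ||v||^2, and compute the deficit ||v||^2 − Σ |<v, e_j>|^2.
Σ |<v, e_j>|^2 = 513/25; ||v||^2 = 27; deficit = 162/25

Write each e_j = u_j / sqrt(<u_j, u_j>) where u_j is the displayed integer vector. Then <v, e_j> = <v, u_j> / sqrt(<u_j, u_j>), so |<v, e_j>|^2 = <v, u_j>^2 / <u_j, u_j>.
Coefficients: <v, e_1> = -6/sqrt(6), <v, e_2> = 33/sqrt(75).
Square and sum: Σ |<v, e_j>|^2 = 513/25.
Compute ||v||^2 = v·v = 27.
Deficit = 27 − 513/25 = 162/25 ≥ 0, confirming Bessel's inequality. (The deficit equals ||v − Σ <v,e_j> e_j||^2, the squared distance from v to span{e_j}.)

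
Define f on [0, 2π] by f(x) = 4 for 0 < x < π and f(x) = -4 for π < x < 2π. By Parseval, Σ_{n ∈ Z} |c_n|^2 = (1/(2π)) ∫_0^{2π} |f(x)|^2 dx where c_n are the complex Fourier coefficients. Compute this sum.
Σ |c_n|^2 = 16

Parseval equates the L^2 energy of f (normalised by 1/(2π)) with the ℓ^2 sum of its Fourier coefficients: (1/(2π)) ∫_0^{2π} |f|^2 = Σ |c_n|^2.
Compute the left side: (1/(2π)) [∫_0^π 4^2 dx + ∫_π^{2π} (-4)^2 dx] = (1/(2π)) · (16π + 16π) = (16 + 16)/2 = 16.
So Σ_{n ∈ Z} |c_n|^2 = 16.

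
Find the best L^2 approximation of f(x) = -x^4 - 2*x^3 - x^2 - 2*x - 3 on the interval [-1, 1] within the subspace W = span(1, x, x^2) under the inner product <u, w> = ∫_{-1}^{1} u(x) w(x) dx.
g(x) = -13*x^2/7 - 16*x/5 - 102/35

The best approximation g ∈ W is the orthogonal projection of f onto W. Writing g = a_0 + a_1 x + a_2 x^2, the coefficients solve the normal equations G · a = b where
  G_{ij} = <φ_i, φ_j> and b_i = <f, φ_i>, with φ_0 = 1, φ_1 = x, φ_2 = x^2.
G =
  [2, 0, 2/3]
  [0, 2/3, 0]
  [2/3, 0, 2/5],
b = (-106/15, -32/15, -94/35).
Solving gives a_0 = -102/35, a_1 = -16/5, a_2 = -13/7, so
  g(x) = -13*x^2/7 - 16*x/5 - 102/35.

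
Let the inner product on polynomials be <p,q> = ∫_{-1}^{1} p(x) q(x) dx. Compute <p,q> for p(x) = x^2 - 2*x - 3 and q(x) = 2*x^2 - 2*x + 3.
<p,q> = -248/15

Expand the product: p(x)·q(x) = 2*x^4 - 6*x^3 + x^2 - 9.
∫_{-1}^{1} of each monomial x^k gives [2/(k+1) if k even, 0 if k odd]. Integrating term-by-term (or equivalently evaluating the antiderivative F(x) = 2*x^5/5 - 3*x^4/2 + x^3/3 - 9*x at the endpoints):
  F(1) − F(−1) = -293/30 − (203/30) = -248/15.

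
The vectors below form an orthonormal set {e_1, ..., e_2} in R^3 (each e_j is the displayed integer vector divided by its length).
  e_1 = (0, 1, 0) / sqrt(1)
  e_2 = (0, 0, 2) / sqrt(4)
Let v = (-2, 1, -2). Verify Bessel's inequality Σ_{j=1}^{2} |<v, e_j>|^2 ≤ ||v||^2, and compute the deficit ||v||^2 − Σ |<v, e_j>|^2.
Σ |<v, e_j>|^2 = 5; ||v||^2 = 9; deficit = 4

Write each e_j = u_j / sqrt(<u_j, u_j>) where u_j is the displayed integer vector. Then <v, e_j> = <v, u_j> / sqrt(<u_j, u_j>), so |<v, e_j>|^2 = <v, u_j>^2 / <u_j, u_j>.
Coefficients: <v, e_1> = 1/sqrt(1), <v, e_2> = -4/sqrt(4).
Square and sum: Σ |<v, e_j>|^2 = 5.
Compute ||v||^2 = v·v = 9.
Deficit = 9 − 5 = 4 ≥ 0, confirming Bessel's inequality. (The deficit equals ||v − Σ <v,e_j> e_j||^2, the squared distance from v to span{e_j}.)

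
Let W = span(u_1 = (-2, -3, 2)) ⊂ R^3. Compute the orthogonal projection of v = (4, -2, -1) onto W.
proj_W(v) = (8/17, 12/17, -8/17)

Set up U = [u_1 | ... | u_1] ∈ R^(3×1). The projector onto W = col(U) is P = U (U^T U)^(-1) U^T.
Compute U^T U =
  [17],
and U^T v = (-4).
Solve U^T U · c = U^T v for the coefficients: c = (-4/17). The projection is proj_W(v) = U c.
Check: (v - proj_W(v)) · u_1 = 0  (should be 0).
Result: proj_W(v) = (8/17, 12/17, -8/17).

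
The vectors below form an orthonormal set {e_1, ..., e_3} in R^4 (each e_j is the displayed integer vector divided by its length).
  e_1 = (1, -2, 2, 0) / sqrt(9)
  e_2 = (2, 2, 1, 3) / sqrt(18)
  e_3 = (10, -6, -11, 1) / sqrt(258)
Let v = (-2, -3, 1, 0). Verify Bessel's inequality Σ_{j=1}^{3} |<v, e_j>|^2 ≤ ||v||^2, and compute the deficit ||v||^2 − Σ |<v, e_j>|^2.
Σ |<v, e_j>|^2 = 1181/129; ||v||^2 = 14; deficit = 625/129

Write each e_j = u_j / sqrt(<u_j, u_j>) where u_j is the displayed integer vector. Then <v, e_j> = <v, u_j> / sqrt(<u_j, u_j>), so |<v, e_j>|^2 = <v, u_j>^2 / <u_j, u_j>.
Coefficients: <v, e_1> = 6/sqrt(9), <v, e_2> = -9/sqrt(18), <v, e_3> = -13/sqrt(258).
Square and sum: Σ |<v, e_j>|^2 = 1181/129.
Compute ||v||^2 = v·v = 14.
Deficit = 14 − 1181/129 = 625/129 ≥ 0, confirming Bessel's inequality. (The deficit equals ||v − Σ <v,e_j> e_j||^2, the squared distance from v to span{e_j}.)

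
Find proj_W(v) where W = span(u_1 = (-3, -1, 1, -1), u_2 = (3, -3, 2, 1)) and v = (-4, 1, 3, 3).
proj_W(v) = (-720/251, -172/251, 189/251, -240/251)

Set up U = [u_1 | ... | u_2] ∈ R^(4×2). The projector onto W = col(U) is P = U (U^T U)^(-1) U^T.
Compute U^T U =
  [12, -5]
  [-5, 23],
and U^T v = (11, -6).
Solve U^T U · c = U^T v for the coefficients: c = (223/251, -17/251). The projection is proj_W(v) = U c.
Check: (v - proj_W(v)) · u_1 = 0  (should be 0).
Check: (v - proj_W(v)) · u_2 = 0  (should be 0).
Result: proj_W(v) = (-720/251, -172/251, 189/251, -240/251).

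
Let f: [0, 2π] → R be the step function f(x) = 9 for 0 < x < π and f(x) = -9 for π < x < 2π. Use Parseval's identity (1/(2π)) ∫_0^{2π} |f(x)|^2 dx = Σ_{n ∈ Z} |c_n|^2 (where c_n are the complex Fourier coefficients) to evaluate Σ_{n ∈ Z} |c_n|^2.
Σ |c_n|^2 = 81

Parseval equates the L^2 energy of f (normalised by 1/(2π)) with the ℓ^2 sum of its Fourier coefficients: (1/(2π)) ∫_0^{2π} |f|^2 = Σ |c_n|^2.
Compute the left side: (1/(2π)) [∫_0^π 9^2 dx + ∫_π^{2π} (-9)^2 dx] = (1/(2π)) · (81π + 81π) = (81 + 81)/2 = 81.
So Σ_{n ∈ Z} |c_n|^2 = 81.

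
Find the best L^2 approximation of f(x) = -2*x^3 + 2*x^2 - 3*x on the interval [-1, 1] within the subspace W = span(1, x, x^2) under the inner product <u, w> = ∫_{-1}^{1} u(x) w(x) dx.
g(x) = 2*x^2 - 21*x/5

The best approximation g ∈ W is the orthogonal projection of f onto W. Writing g = a_0 + a_1 x + a_2 x^2, the coefficients solve the normal equations G · a = b where
  G_{ij} = <φ_i, φ_j> and b_i = <f, φ_i>, with φ_0 = 1, φ_1 = x, φ_2 = x^2.
G =
  [2, 0, 2/3]
  [0, 2/3, 0]
  [2/3, 0, 2/5],
b = (4/3, -14/5, 4/5).
Solving gives a_0 = 0, a_1 = -21/5, a_2 = 2, so
  g(x) = 2*x^2 - 21*x/5.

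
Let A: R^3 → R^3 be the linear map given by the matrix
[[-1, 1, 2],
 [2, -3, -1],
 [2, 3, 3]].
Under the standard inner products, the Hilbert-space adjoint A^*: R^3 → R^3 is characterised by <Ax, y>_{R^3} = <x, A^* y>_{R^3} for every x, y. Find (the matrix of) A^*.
A^* = A^T =
[[-1, 2, 2],
 [1, -3, 3],
 [2, -1, 3]]

For real matrices with standard dot products, the defining identity <Ax, y> = <x, A^* y> gives (Ax)^T y = x^T (A^*) y, i.e. x^T A^T y = x^T (A^*) y. Since this holds for all x, y, we must have A^* = A^T. Therefore
A^* =
[[-1, 2, 2],
 [1, -3, 3],
 [2, -1, 3]].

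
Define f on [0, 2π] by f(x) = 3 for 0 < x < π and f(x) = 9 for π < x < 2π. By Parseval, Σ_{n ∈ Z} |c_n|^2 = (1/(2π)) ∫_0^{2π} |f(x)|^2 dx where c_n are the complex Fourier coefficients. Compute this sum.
Σ |c_n|^2 = 45

Parseval equates the L^2 energy of f (normalised by 1/(2π)) with the ℓ^2 sum of its Fourier coefficients: (1/(2π)) ∫_0^{2π} |f|^2 = Σ |c_n|^2.
Compute the left side: (1/(2π)) [∫_0^π 3^2 dx + ∫_π^{2π} 9^2 dx] = (1/(2π)) · (9π + 81π) = (9 + 81)/2 = 45.
So Σ_{n ∈ Z} |c_n|^2 = 45.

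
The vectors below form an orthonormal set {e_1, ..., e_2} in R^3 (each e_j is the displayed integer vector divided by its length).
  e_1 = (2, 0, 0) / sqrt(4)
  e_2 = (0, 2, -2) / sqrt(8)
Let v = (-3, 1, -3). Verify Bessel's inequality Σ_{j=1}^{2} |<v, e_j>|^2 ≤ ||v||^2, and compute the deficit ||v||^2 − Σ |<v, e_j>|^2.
Σ |<v, e_j>|^2 = 17; ||v||^2 = 19; deficit = 2

Write each e_j = u_j / sqrt(<u_j, u_j>) where u_j is the displayed integer vector. Then <v, e_j> = <v, u_j> / sqrt(<u_j, u_j>), so |<v, e_j>|^2 = <v, u_j>^2 / <u_j, u_j>.
Coefficients: <v, e_1> = -6/sqrt(4), <v, e_2> = 8/sqrt(8).
Square and sum: Σ |<v, e_j>|^2 = 17.
Compute ||v||^2 = v·v = 19.
Deficit = 19 − 17 = 2 ≥ 0, confirming Bessel's inequality. (The deficit equals ||v − Σ <v,e_j> e_j||^2, the squared distance from v to span{e_j}.)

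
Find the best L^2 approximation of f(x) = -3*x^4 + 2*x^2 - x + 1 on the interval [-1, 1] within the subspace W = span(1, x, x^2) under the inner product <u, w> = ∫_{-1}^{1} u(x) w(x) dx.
g(x) = -4*x^2/7 - x + 44/35

The best approximation g ∈ W is the orthogonal projection of f onto W. Writing g = a_0 + a_1 x + a_2 x^2, the coefficients solve the normal equations G · a = b where
  G_{ij} = <φ_i, φ_j> and b_i = <f, φ_i>, with φ_0 = 1, φ_1 = x, φ_2 = x^2.
G =
  [2, 0, 2/3]
  [0, 2/3, 0]
  [2/3, 0, 2/5],
b = (32/15, -2/3, 64/105).
Solving gives a_0 = 44/35, a_1 = -1, a_2 = -4/7, so
  g(x) = -4*x^2/7 - x + 44/35.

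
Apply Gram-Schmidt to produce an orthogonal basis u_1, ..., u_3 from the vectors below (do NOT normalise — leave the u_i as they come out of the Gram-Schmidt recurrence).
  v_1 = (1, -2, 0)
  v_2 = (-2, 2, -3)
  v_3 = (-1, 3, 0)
Orthogonal basis:
  u_1 = (1, -2, 0)
  u_2 = (-4/5, -2/5, -3)
  u_3 = (18/49, 9/49, -6/49)

Apply the Gram-Schmidt recurrence
  u_1 = v_1
  u_i = v_i − Σ_{j<i} ((v_i · u_j) / (u_j · u_j)) · u_j.

Step by step this gives:
  u_1 = (1, -2, 0)
  u_2 = (-4/5, -2/5, -3)
  u_3 = (18/49, 9/49, -6/49)

Orthogonality check:
  u_2 · u_1 = 0 (should be 0)
  u_3 · u_1 = 0 (should be 0)
  u_3 · u_2 = 0 (should be 0)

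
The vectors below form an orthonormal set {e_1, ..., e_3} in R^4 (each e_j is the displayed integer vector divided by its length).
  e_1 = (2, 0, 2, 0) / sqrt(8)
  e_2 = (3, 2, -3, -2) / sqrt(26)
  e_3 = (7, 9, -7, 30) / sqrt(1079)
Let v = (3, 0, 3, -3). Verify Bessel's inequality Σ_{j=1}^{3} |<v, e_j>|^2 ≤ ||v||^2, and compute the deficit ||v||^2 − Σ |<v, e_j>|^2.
Σ |<v, e_j>|^2 = 2232/83; ||v||^2 = 27; deficit = 9/83

Write each e_j = u_j / sqrt(<u_j, u_j>) where u_j is the displayed integer vector. Then <v, e_j> = <v, u_j> / sqrt(<u_j, u_j>), so |<v, e_j>|^2 = <v, u_j>^2 / <u_j, u_j>.
Coefficients: <v, e_1> = 12/sqrt(8), <v, e_2> = 6/sqrt(26), <v, e_3> = -90/sqrt(1079).
Square and sum: Σ |<v, e_j>|^2 = 2232/83.
Compute ||v||^2 = v·v = 27.
Deficit = 27 − 2232/83 = 9/83 ≥ 0, confirming Bessel's inequality. (The deficit equals ||v − Σ <v,e_j> e_j||^2, the squared distance from v to span{e_j}.)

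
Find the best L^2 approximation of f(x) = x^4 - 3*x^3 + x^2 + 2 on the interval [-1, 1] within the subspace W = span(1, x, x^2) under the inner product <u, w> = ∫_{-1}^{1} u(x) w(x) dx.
g(x) = 13*x^2/7 - 9*x/5 + 67/35

The best approximation g ∈ W is the orthogonal projection of f onto W. Writing g = a_0 + a_1 x + a_2 x^2, the coefficients solve the normal equations G · a = b where
  G_{ij} = <φ_i, φ_j> and b_i = <f, φ_i>, with φ_0 = 1, φ_1 = x, φ_2 = x^2.
G =
  [2, 0, 2/3]
  [0, 2/3, 0]
  [2/3, 0, 2/5],
b = (76/15, -6/5, 212/105).
Solving gives a_0 = 67/35, a_1 = -9/5, a_2 = 13/7, so
  g(x) = 13*x^2/7 - 9*x/5 + 67/35.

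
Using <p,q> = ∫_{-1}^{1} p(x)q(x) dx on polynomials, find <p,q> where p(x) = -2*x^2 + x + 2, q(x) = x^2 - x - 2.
<p,q> = -82/15

Expand the product: p(x)·q(x) = -2*x^4 + 3*x^3 + 5*x^2 - 4*x - 4.
∫_{-1}^{1} of each monomial x^k gives [2/(k+1) if k even, 0 if k odd]. Integrating term-by-term (or equivalently evaluating the antiderivative F(x) = -2*x^5/5 + 3*x^4/4 + 5*x^3/3 - 2*x^2 - 4*x at the endpoints):
  F(1) − F(−1) = -239/60 − (89/60) = -82/15.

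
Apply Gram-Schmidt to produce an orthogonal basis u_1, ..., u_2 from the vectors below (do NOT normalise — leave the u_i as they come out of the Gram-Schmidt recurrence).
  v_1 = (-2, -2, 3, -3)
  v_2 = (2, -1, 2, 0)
Orthogonal basis:
  u_1 = (-2, -2, 3, -3)
  u_2 = (30/13, -9/13, 20/13, 6/13)

Apply the Gram-Schmidt recurrence
  u_1 = v_1
  u_i = v_i − Σ_{j<i} ((v_i · u_j) / (u_j · u_j)) · u_j.

Step by step this gives:
  u_1 = (-2, -2, 3, -3)
  u_2 = (30/13, -9/13, 20/13, 6/13)

Orthogonality check:
  u_2 · u_1 = 0 (should be 0)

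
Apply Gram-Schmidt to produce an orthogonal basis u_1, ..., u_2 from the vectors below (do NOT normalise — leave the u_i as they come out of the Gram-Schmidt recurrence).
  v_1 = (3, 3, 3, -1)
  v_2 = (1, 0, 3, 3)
Orthogonal basis:
  u_1 = (3, 3, 3, -1)
  u_2 = (1/28, -27/28, 57/28, 93/28)

Apply the Gram-Schmidt recurrence
  u_1 = v_1
  u_i = v_i − Σ_{j<i} ((v_i · u_j) / (u_j · u_j)) · u_j.

Step by step this gives:
  u_1 = (3, 3, 3, -1)
  u_2 = (1/28, -27/28, 57/28, 93/28)

Orthogonality check:
  u_2 · u_1 = 0 (should be 0)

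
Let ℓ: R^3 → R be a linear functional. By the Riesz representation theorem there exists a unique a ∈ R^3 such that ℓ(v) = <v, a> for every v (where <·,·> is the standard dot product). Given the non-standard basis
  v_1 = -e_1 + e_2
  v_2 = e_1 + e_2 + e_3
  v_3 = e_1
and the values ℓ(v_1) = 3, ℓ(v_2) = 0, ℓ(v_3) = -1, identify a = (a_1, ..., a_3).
a = (-1, 2, -1)

Write a = (a_1, ..., a_3) in the standard basis. For each basis vector v_i, ℓ(v_i) = <v_i, a> is a linear equation in the a_j's. Collect the n equations into a matrix system V a = ℓ, where row i of V is v_i (expressed in the standard basis). Since V is invertible (lower-triangular with 1s on the diagonal, up to permutation), solve by back-substitution:
  V =
[[-1, 1, 0],
 [1, 1, 1],
 [1, 0, 0]]
  V a = (3, 0, -1)
Solving gives a = (-1, 2, -1).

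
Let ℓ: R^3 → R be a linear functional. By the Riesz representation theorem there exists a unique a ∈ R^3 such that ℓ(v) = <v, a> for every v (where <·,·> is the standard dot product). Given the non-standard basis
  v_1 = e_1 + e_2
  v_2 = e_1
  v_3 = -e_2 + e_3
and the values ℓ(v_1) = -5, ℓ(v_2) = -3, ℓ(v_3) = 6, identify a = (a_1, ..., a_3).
a = (-3, -2, 4)

Write a = (a_1, ..., a_3) in the standard basis. For each basis vector v_i, ℓ(v_i) = <v_i, a> is a linear equation in the a_j's. Collect the n equations into a matrix system V a = ℓ, where row i of V is v_i (expressed in the standard basis). Since V is invertible (lower-triangular with 1s on the diagonal, up to permutation), solve by back-substitution:
  V =
[[1, 1, 0],
 [1, 0, 0],
 [0, -1, 1]]
  V a = (-5, -3, 6)
Solving gives a = (-3, -2, 4).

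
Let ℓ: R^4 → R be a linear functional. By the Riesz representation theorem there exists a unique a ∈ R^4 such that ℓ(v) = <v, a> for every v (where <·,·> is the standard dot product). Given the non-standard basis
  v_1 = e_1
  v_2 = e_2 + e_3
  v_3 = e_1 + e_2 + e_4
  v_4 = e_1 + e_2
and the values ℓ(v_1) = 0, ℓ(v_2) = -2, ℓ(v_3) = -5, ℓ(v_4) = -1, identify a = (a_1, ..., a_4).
a = (0, -1, -1, -4)

Write a = (a_1, ..., a_4) in the standard basis. For each basis vector v_i, ℓ(v_i) = <v_i, a> is a linear equation in the a_j's. Collect the n equations into a matrix system V a = ℓ, where row i of V is v_i (expressed in the standard basis). Since V is invertible (lower-triangular with 1s on the diagonal, up to permutation), solve by back-substitution:
  V =
[[1, 0, 0, 0],
 [0, 1, 1, 0],
 [1, 1, 0, 1],
 [1, 1, 0, 0]]
  V a = (0, -2, -5, -1)
Solving gives a = (0, -1, -1, -4).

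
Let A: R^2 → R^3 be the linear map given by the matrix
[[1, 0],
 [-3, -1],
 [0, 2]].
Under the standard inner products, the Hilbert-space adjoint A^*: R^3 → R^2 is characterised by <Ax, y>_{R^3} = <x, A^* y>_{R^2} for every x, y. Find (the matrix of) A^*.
A^* = A^T =
[[1, -3, 0],
 [0, -1, 2]]

For real matrices with standard dot products, the defining identity <Ax, y> = <x, A^* y> gives (Ax)^T y = x^T (A^*) y, i.e. x^T A^T y = x^T (A^*) y. Since this holds for all x, y, we must have A^* = A^T. Therefore
A^* =
[[1, -3, 0],
 [0, -1, 2]].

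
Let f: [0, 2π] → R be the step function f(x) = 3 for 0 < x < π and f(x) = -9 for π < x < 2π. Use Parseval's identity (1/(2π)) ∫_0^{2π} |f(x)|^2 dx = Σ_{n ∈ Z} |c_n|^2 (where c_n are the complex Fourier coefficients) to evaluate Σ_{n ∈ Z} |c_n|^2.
Σ |c_n|^2 = 45

Parseval equates the L^2 energy of f (normalised by 1/(2π)) with the ℓ^2 sum of its Fourier coefficients: (1/(2π)) ∫_0^{2π} |f|^2 = Σ |c_n|^2.
Compute the left side: (1/(2π)) [∫_0^π 3^2 dx + ∫_π^{2π} (-9)^2 dx] = (1/(2π)) · (9π + 81π) = (9 + 81)/2 = 45.
So Σ_{n ∈ Z} |c_n|^2 = 45.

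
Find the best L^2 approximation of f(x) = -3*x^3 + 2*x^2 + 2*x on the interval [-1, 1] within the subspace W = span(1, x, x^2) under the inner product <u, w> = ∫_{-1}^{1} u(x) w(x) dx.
g(x) = 2*x^2 + x/5

The best approximation g ∈ W is the orthogonal projection of f onto W. Writing g = a_0 + a_1 x + a_2 x^2, the coefficients solve the normal equations G · a = b where
  G_{ij} = <φ_i, φ_j> and b_i = <f, φ_i>, with φ_0 = 1, φ_1 = x, φ_2 = x^2.
G =
  [2, 0, 2/3]
  [0, 2/3, 0]
  [2/3, 0, 2/5],
b = (4/3, 2/15, 4/5).
Solving gives a_0 = 0, a_1 = 1/5, a_2 = 2, so
  g(x) = 2*x^2 + x/5.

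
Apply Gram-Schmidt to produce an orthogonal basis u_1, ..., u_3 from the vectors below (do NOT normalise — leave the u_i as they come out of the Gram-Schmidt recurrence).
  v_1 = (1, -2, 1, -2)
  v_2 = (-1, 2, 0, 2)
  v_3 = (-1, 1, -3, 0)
Orthogonal basis:
  u_1 = (1, -2, 1, -2)
  u_2 = (-1/10, 1/5, 9/10, 1/5)
  u_3 = (-2/3, 1/3, 0, -2/3)

Apply the Gram-Schmidt recurrence
  u_1 = v_1
  u_i = v_i − Σ_{j<i} ((v_i · u_j) / (u_j · u_j)) · u_j.

Step by step this gives:
  u_1 = (1, -2, 1, -2)
  u_2 = (-1/10, 1/5, 9/10, 1/5)
  u_3 = (-2/3, 1/3, 0, -2/3)

Orthogonality check:
  u_2 · u_1 = 0 (should be 0)
  u_3 · u_1 = 0 (should be 0)
  u_3 · u_2 = 0 (should be 0)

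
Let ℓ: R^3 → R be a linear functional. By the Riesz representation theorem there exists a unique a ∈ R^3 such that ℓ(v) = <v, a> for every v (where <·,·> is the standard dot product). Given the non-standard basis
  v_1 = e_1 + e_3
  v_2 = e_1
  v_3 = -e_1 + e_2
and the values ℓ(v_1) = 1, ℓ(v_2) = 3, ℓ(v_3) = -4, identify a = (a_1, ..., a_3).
a = (3, -1, -2)

Write a = (a_1, ..., a_3) in the standard basis. For each basis vector v_i, ℓ(v_i) = <v_i, a> is a linear equation in the a_j's. Collect the n equations into a matrix system V a = ℓ, where row i of V is v_i (expressed in the standard basis). Since V is invertible (lower-triangular with 1s on the diagonal, up to permutation), solve by back-substitution:
  V =
[[1, 0, 1],
 [1, 0, 0],
 [-1, 1, 0]]
  V a = (1, 3, -4)
Solving gives a = (3, -1, -2).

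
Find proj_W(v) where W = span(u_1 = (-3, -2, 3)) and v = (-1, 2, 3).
proj_W(v) = (-12/11, -8/11, 12/11)

Set up U = [u_1 | ... | u_1] ∈ R^(3×1). The projector onto W = col(U) is P = U (U^T U)^(-1) U^T.
Compute U^T U =
  [22],
and U^T v = (8).
Solve U^T U · c = U^T v for the coefficients: c = (4/11). The projection is proj_W(v) = U c.
Check: (v - proj_W(v)) · u_1 = 0  (should be 0).
Result: proj_W(v) = (-12/11, -8/11, 12/11).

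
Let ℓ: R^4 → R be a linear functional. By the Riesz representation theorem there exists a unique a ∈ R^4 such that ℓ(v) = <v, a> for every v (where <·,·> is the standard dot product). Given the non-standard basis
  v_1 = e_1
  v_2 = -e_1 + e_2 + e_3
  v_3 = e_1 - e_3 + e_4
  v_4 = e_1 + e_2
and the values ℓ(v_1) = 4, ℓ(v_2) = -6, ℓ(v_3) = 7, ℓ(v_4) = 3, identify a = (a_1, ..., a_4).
a = (4, -1, -1, 2)

Write a = (a_1, ..., a_4) in the standard basis. For each basis vector v_i, ℓ(v_i) = <v_i, a> is a linear equation in the a_j's. Collect the n equations into a matrix system V a = ℓ, where row i of V is v_i (expressed in the standard basis). Since V is invertible (lower-triangular with 1s on the diagonal, up to permutation), solve by back-substitution:
  V =
[[1, 0, 0, 0],
 [-1, 1, 1, 0],
 [1, 0, -1, 1],
 [1, 1, 0, 0]]
  V a = (4, -6, 7, 3)
Solving gives a = (4, -1, -1, 2).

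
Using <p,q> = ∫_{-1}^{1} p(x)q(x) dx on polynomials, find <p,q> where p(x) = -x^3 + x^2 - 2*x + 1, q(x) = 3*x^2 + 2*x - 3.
<p,q> = -124/15

Expand the product: p(x)·q(x) = -3*x^5 + x^4 - x^3 - 4*x^2 + 8*x - 3.
∫_{-1}^{1} of each monomial x^k gives [2/(k+1) if k even, 0 if k odd]. Integrating term-by-term (or equivalently evaluating the antiderivative F(x) = -x^6/2 + x^5/5 - x^4/4 - 4*x^3/3 + 4*x^2 - 3*x at the endpoints):
  F(1) − F(−1) = -53/60 − (443/60) = -124/15.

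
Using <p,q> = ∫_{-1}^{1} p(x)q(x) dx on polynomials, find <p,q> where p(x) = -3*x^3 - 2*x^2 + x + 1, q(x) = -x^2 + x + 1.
<p,q> = 4/15

Expand the product: p(x)·q(x) = 3*x^5 - x^4 - 6*x^3 - 2*x^2 + 2*x + 1.
∫_{-1}^{1} of each monomial x^k gives [2/(k+1) if k even, 0 if k odd]. Integrating term-by-term (or equivalently evaluating the antiderivative F(x) = x^6/2 - x^5/5 - 3*x^4/2 - 2*x^3/3 + x^2 + x at the endpoints):
  F(1) − F(−1) = 2/15 − (-2/15) = 4/15.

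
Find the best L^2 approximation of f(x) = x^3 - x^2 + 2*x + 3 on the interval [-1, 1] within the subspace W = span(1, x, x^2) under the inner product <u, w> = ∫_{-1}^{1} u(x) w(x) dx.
g(x) = -x^2 + 13*x/5 + 3

The best approximation g ∈ W is the orthogonal projection of f onto W. Writing g = a_0 + a_1 x + a_2 x^2, the coefficients solve the normal equations G · a = b where
  G_{ij} = <φ_i, φ_j> and b_i = <f, φ_i>, with φ_0 = 1, φ_1 = x, φ_2 = x^2.
G =
  [2, 0, 2/3]
  [0, 2/3, 0]
  [2/3, 0, 2/5],
b = (16/3, 26/15, 8/5).
Solving gives a_0 = 3, a_1 = 13/5, a_2 = -1, so
  g(x) = -x^2 + 13*x/5 + 3.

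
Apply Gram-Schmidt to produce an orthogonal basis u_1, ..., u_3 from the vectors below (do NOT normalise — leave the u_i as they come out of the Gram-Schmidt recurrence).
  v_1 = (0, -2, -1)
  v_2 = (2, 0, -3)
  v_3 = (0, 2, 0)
Orthogonal basis:
  u_1 = (0, -2, -1)
  u_2 = (2, 6/5, -12/5)
  u_3 = (-3/7, 1/7, -2/7)

Apply the Gram-Schmidt recurrence
  u_1 = v_1
  u_i = v_i − Σ_{j<i} ((v_i · u_j) / (u_j · u_j)) · u_j.

Step by step this gives:
  u_1 = (0, -2, -1)
  u_2 = (2, 6/5, -12/5)
  u_3 = (-3/7, 1/7, -2/7)

Orthogonality check:
  u_2 · u_1 = 0 (should be 0)
  u_3 · u_1 = 0 (should be 0)
  u_3 · u_2 = 0 (should be 0)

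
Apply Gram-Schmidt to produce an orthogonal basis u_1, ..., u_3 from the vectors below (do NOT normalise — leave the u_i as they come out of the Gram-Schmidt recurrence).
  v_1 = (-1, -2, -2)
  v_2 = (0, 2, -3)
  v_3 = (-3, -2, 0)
Orthogonal basis:
  u_1 = (-1, -2, -2)
  u_2 = (2/9, 22/9, -23/9)
  u_3 = (-240/113, 72/113, 48/113)

Apply the Gram-Schmidt recurrence
  u_1 = v_1
  u_i = v_i − Σ_{j<i} ((v_i · u_j) / (u_j · u_j)) · u_j.

Step by step this gives:
  u_1 = (-1, -2, -2)
  u_2 = (2/9, 22/9, -23/9)
  u_3 = (-240/113, 72/113, 48/113)

Orthogonality check:
  u_2 · u_1 = 0 (should be 0)
  u_3 · u_1 = 0 (should be 0)
  u_3 · u_2 = 0 (should be 0)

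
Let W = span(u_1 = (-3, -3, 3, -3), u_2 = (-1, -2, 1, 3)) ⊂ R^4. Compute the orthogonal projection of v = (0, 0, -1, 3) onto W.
proj_W(v) = (32/59, -4/59, -32/59, 176/59)

Set up U = [u_1 | ... | u_2] ∈ R^(4×2). The projector onto W = col(U) is P = U (U^T U)^(-1) U^T.
Compute U^T U =
  [36, 3]
  [3, 15],
and U^T v = (-12, 8).
Solve U^T U · c = U^T v for the coefficients: c = (-68/177, 36/59). The projection is proj_W(v) = U c.
Check: (v - proj_W(v)) · u_1 = 0  (should be 0).
Check: (v - proj_W(v)) · u_2 = 0  (should be 0).
Result: proj_W(v) = (32/59, -4/59, -32/59, 176/59).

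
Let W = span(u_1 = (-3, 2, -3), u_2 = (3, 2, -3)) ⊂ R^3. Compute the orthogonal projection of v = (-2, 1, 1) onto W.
proj_W(v) = (-2, -2/13, 3/13)

Set up U = [u_1 | ... | u_2] ∈ R^(3×2). The projector onto W = col(U) is P = U (U^T U)^(-1) U^T.
Compute U^T U =
  [22, 4]
  [4, 22],
and U^T v = (5, -7).
Solve U^T U · c = U^T v for the coefficients: c = (23/78, -29/78). The projection is proj_W(v) = U c.
Check: (v - proj_W(v)) · u_1 = 0  (should be 0).
Check: (v - proj_W(v)) · u_2 = 0  (should be 0).
Result: proj_W(v) = (-2, -2/13, 3/13).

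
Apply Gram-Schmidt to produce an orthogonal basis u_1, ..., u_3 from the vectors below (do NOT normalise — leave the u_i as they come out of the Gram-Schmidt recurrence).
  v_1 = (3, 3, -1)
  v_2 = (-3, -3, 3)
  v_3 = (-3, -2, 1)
Orthogonal basis:
  u_1 = (3, 3, -1)
  u_2 = (6/19, 6/19, 36/19)
  u_3 = (-1/2, 1/2, 0)

Apply the Gram-Schmidt recurrence
  u_1 = v_1
  u_i = v_i − Σ_{j<i} ((v_i · u_j) / (u_j · u_j)) · u_j.

Step by step this gives:
  u_1 = (3, 3, -1)
  u_2 = (6/19, 6/19, 36/19)
  u_3 = (-1/2, 1/2, 0)

Orthogonality check:
  u_2 · u_1 = 0 (should be 0)
  u_3 · u_1 = 0 (should be 0)
  u_3 · u_2 = 0 (should be 0)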